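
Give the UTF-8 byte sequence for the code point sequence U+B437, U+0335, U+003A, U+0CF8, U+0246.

U+B437: 3-byte form → EB 90 B7.
U+0335: 2-byte form → CC B5.
U+003A: 1-byte form → 3A.
U+0CF8: 3-byte form → E0 B3 B8.
U+0246: 2-byte form → C9 86.
Concatenated (11 bytes): EB 90 B7 CC B5 3A E0 B3 B8 C9 86.

EB 90 B7 CC B5 3A E0 B3 B8 C9 86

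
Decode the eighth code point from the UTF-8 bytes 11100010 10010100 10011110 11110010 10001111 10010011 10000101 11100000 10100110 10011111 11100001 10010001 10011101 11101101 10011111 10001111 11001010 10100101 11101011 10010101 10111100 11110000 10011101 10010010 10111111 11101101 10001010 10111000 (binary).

U+1D4BF

Offset 0: leading byte 0xE2 = 11100010 → 3-byte char #1 = E2 94 9E.
Offset 3: leading byte 0xF2 = 11110010 → 4-byte char #2 = F2 8F 93 85.
Offset 7: leading byte 0xE0 = 11100000 → 3-byte char #3 = E0 A6 9F.
Offset 10: leading byte 0xE1 = 11100001 → 3-byte char #4 = E1 91 9D.
Offset 13: leading byte 0xED = 11101101 → 3-byte char #5 = ED 9F 8F.
Offset 16: leading byte 0xCA = 11001010 → 2-byte char #6 = CA A5.
Offset 18: leading byte 0xEB = 11101011 → 3-byte char #7 = EB 95 BC.
Offset 21: leading byte 0xF0 = 11110000 → 4-byte char #8 = F0 9D 92 BF.
Leading byte 0xF0 = 11110000 matches 11110xxx → 4-byte sequence.
Byte 1: 0xF0 = 11110000, payload 000 (3 bits).
Byte 2: 0x9D = 10011101 (10xxxxxx ✓), payload 011101.
Byte 3: 0x92 = 10010010 (10xxxxxx ✓), payload 010010.
Byte 4: 0xBF = 10111111 (10xxxxxx ✓), payload 111111.
Concatenate: 000011101010010111111 = 0x1D4BF (21 bits → U+1D4BF).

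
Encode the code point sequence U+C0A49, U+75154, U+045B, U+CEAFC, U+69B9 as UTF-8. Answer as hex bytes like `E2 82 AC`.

F3 80 A9 89 F1 B5 85 94 D1 9B F3 8E AB BC E6 A6 B9

U+C0A49: 4-byte form → F3 80 A9 89.
U+75154: 4-byte form → F1 B5 85 94.
U+045B: 2-byte form → D1 9B.
U+CEAFC: 4-byte form → F3 8E AB BC.
U+69B9: 3-byte form → E6 A6 B9.
Concatenated (17 bytes): F3 80 A9 89 F1 B5 85 94 D1 9B F3 8E AB BC E6 A6 B9.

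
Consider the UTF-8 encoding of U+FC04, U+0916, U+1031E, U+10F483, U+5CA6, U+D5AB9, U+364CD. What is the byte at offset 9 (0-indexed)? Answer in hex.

U+FC04 → 3-byte form EF B0 84 at offsets 0–2.
U+0916 → 3-byte form E0 A4 96 at offsets 3–5.
U+1031E → 4-byte form F0 90 8C 9E at offsets 6–9.
Offset 9 falls in char 3's range; it's byte 4 of F0 90 8C 9E = 0x9E.

0x9E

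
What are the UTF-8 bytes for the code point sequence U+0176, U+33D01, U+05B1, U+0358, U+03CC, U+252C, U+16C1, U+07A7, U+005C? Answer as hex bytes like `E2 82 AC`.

C5 B6 F0 B3 B4 81 D6 B1 CD 98 CF 8C E2 94 AC E1 9B 81 DE A7 5C

U+0176: 2-byte form → C5 B6.
U+33D01: 4-byte form → F0 B3 B4 81.
U+05B1: 2-byte form → D6 B1.
U+0358: 2-byte form → CD 98.
U+03CC: 2-byte form → CF 8C.
U+252C: 3-byte form → E2 94 AC.
U+16C1: 3-byte form → E1 9B 81.
U+07A7: 2-byte form → DE A7.
U+005C: 1-byte form → 5C.
Concatenated (21 bytes): C5 B6 F0 B3 B4 81 D6 B1 CD 98 CF 8C E2 94 AC E1 9B 81 DE A7 5C.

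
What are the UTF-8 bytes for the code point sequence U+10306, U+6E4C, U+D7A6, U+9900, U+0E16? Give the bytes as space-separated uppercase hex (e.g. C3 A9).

U+10306: 4-byte form → F0 90 8C 86.
U+6E4C: 3-byte form → E6 B9 8C.
U+D7A6: 3-byte form → ED 9E A6.
U+9900: 3-byte form → E9 A4 80.
U+0E16: 3-byte form → E0 B8 96.
Concatenated (16 bytes): F0 90 8C 86 E6 B9 8C ED 9E A6 E9 A4 80 E0 B8 96.

F0 90 8C 86 E6 B9 8C ED 9E A6 E9 A4 80 E0 B8 96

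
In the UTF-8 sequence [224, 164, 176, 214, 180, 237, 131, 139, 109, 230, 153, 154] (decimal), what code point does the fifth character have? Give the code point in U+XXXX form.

Offset 0: leading byte 0xE0 = 11100000 → 3-byte char #1 = E0 A4 B0.
Offset 3: leading byte 0xD6 = 11010110 → 2-byte char #2 = D6 B4.
Offset 5: leading byte 0xED = 11101101 → 3-byte char #3 = ED 83 8B.
Offset 8: leading byte 0x6D = 01101101 → 1-byte char #4 = 6D.
Offset 9: leading byte 0xE6 = 11100110 → 3-byte char #5 = E6 99 9A.
Leading byte 0xE6 = 11100110 matches 1110xxxx → 3-byte sequence.
Byte 1: 0xE6 = 11100110, payload 0110 (4 bits).
Byte 2: 0x99 = 10011001 (10xxxxxx ✓), payload 011001.
Byte 3: 0x9A = 10011010 (10xxxxxx ✓), payload 011010.
Concatenate: 0110011001011010 = 0x665A (16 bits → U+665A).

U+665A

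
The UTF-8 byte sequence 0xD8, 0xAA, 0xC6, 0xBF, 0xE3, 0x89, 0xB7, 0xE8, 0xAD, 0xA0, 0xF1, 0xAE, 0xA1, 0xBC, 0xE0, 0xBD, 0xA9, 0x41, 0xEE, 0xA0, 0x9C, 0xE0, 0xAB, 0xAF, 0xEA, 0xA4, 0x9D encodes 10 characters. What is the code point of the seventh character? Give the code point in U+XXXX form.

U+0041

Offset 0: leading byte 0xD8 = 11011000 → 2-byte char #1 = D8 AA.
Offset 2: leading byte 0xC6 = 11000110 → 2-byte char #2 = C6 BF.
Offset 4: leading byte 0xE3 = 11100011 → 3-byte char #3 = E3 89 B7.
Offset 7: leading byte 0xE8 = 11101000 → 3-byte char #4 = E8 AD A0.
Offset 10: leading byte 0xF1 = 11110001 → 4-byte char #5 = F1 AE A1 BC.
Offset 14: leading byte 0xE0 = 11100000 → 3-byte char #6 = E0 BD A9.
Offset 17: leading byte 0x41 = 01000001 → 1-byte char #7 = 41.
Leading byte 0x41 = 01000001 matches 0xxxxxxx → 1-byte sequence.
Byte 1: 0x41 = 01000001, payload 1000001 (7 bits).
Concatenate: 1000001 = 0x41 (7 bits → U+0041).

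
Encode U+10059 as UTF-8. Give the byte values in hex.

F0 90 81 99

U+10059 = 0x10059 = 65625 decimal. In range U+10000–U+10FFFF → 4-byte form: 11110xxx 10xxxxxx 10xxxxxx 10xxxxxx.
Binary (21 bits): 000010000000001011001.
Split 3+6+6+6: 000 | 010000 | 000001 | 011001.
Byte 1: 11110000 = 0xF0.
Byte 2: 10010000 = 0x90.
Byte 3: 10000001 = 0x81.
Byte 4: 10011001 = 0x99.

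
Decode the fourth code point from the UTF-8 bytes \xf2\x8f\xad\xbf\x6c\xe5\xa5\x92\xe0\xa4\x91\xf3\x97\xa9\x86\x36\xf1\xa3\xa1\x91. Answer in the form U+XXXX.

Offset 0: leading byte 0xF2 = 11110010 → 4-byte char #1 = F2 8F AD BF.
Offset 4: leading byte 0x6C = 01101100 → 1-byte char #2 = 6C.
Offset 5: leading byte 0xE5 = 11100101 → 3-byte char #3 = E5 A5 92.
Offset 8: leading byte 0xE0 = 11100000 → 3-byte char #4 = E0 A4 91.
Leading byte 0xE0 = 11100000 matches 1110xxxx → 3-byte sequence.
Byte 1: 0xE0 = 11100000, payload 0000 (4 bits).
Byte 2: 0xA4 = 10100100 (10xxxxxx ✓), payload 100100.
Byte 3: 0x91 = 10010001 (10xxxxxx ✓), payload 010001.
Concatenate: 0000100100010001 = 0x911 (16 bits → U+0911).

U+0911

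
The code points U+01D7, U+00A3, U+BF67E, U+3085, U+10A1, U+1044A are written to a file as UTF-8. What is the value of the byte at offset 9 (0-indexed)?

U+01D7 → 2-byte form C7 97 at offsets 0–1.
U+00A3 → 2-byte form C2 A3 at offsets 2–3.
U+BF67E → 4-byte form F2 BF 99 BE at offsets 4–7.
U+3085 → 3-byte form E3 82 85 at offsets 8–10.
Offset 9 falls in char 4's range; it's byte 2 of E3 82 85 = 0x82.

0x82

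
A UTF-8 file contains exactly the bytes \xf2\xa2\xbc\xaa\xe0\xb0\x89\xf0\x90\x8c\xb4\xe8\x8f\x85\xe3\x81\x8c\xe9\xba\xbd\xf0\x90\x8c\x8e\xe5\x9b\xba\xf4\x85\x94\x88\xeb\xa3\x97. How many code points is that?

Byte at offset 0: 0xF2 = 11110010 → 4-byte char (#1). Advance 4.
Byte at offset 4: 0xE0 = 11100000 → 3-byte char (#2). Advance 3.
Byte at offset 7: 0xF0 = 11110000 → 4-byte char (#3). Advance 4.
Byte at offset 11: 0xE8 = 11101000 → 3-byte char (#4). Advance 3.
Byte at offset 14: 0xE3 = 11100011 → 3-byte char (#5). Advance 3.
Byte at offset 17: 0xE9 = 11101001 → 3-byte char (#6). Advance 3.
Byte at offset 20: 0xF0 = 11110000 → 4-byte char (#7). Advance 4.
Byte at offset 24: 0xE5 = 11100101 → 3-byte char (#8). Advance 3.
Byte at offset 27: 0xF4 = 11110100 → 4-byte char (#9). Advance 4.
Byte at offset 31: 0xEB = 11101011 → 3-byte char (#10). Advance 3.
Reached end at offset 34 after 10 code points.

10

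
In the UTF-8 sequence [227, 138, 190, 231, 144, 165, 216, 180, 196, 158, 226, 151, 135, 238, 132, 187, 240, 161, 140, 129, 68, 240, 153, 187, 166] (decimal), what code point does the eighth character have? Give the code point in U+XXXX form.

Offset 0: leading byte 0xE3 = 11100011 → 3-byte char #1 = E3 8A BE.
Offset 3: leading byte 0xE7 = 11100111 → 3-byte char #2 = E7 90 A5.
Offset 6: leading byte 0xD8 = 11011000 → 2-byte char #3 = D8 B4.
Offset 8: leading byte 0xC4 = 11000100 → 2-byte char #4 = C4 9E.
Offset 10: leading byte 0xE2 = 11100010 → 3-byte char #5 = E2 97 87.
Offset 13: leading byte 0xEE = 11101110 → 3-byte char #6 = EE 84 BB.
Offset 16: leading byte 0xF0 = 11110000 → 4-byte char #7 = F0 A1 8C 81.
Offset 20: leading byte 0x44 = 01000100 → 1-byte char #8 = 44.
Leading byte 0x44 = 01000100 matches 0xxxxxxx → 1-byte sequence.
Byte 1: 0x44 = 01000100, payload 1000100 (7 bits).
Concatenate: 1000100 = 0x44 (7 bits → U+0044).

U+0044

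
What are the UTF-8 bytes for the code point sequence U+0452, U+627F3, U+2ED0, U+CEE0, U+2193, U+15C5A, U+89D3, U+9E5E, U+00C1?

U+0452: 2-byte form → D1 92.
U+627F3: 4-byte form → F1 A2 9F B3.
U+2ED0: 3-byte form → E2 BB 90.
U+CEE0: 3-byte form → EC BB A0.
U+2193: 3-byte form → E2 86 93.
U+15C5A: 4-byte form → F0 95 B1 9A.
U+89D3: 3-byte form → E8 A7 93.
U+9E5E: 3-byte form → E9 B9 9E.
U+00C1: 2-byte form → C3 81.
Concatenated (27 bytes): D1 92 F1 A2 9F B3 E2 BB 90 EC BB A0 E2 86 93 F0 95 B1 9A E8 A7 93 E9 B9 9E C3 81.

D1 92 F1 A2 9F B3 E2 BB 90 EC BB A0 E2 86 93 F0 95 B1 9A E8 A7 93 E9 B9 9E C3 81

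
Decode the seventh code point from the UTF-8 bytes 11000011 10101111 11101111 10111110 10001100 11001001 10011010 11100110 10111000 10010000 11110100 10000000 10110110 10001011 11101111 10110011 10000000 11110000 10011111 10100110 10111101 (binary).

Offset 0: leading byte 0xC3 = 11000011 → 2-byte char #1 = C3 AF.
Offset 2: leading byte 0xEF = 11101111 → 3-byte char #2 = EF BE 8C.
Offset 5: leading byte 0xC9 = 11001001 → 2-byte char #3 = C9 9A.
Offset 7: leading byte 0xE6 = 11100110 → 3-byte char #4 = E6 B8 90.
Offset 10: leading byte 0xF4 = 11110100 → 4-byte char #5 = F4 80 B6 8B.
Offset 14: leading byte 0xEF = 11101111 → 3-byte char #6 = EF B3 80.
Offset 17: leading byte 0xF0 = 11110000 → 4-byte char #7 = F0 9F A6 BD.
Leading byte 0xF0 = 11110000 matches 11110xxx → 4-byte sequence.
Byte 1: 0xF0 = 11110000, payload 000 (3 bits).
Byte 2: 0x9F = 10011111 (10xxxxxx ✓), payload 011111.
Byte 3: 0xA6 = 10100110 (10xxxxxx ✓), payload 100110.
Byte 4: 0xBD = 10111101 (10xxxxxx ✓), payload 111101.
Concatenate: 000011111100110111101 = 0x1F9BD (21 bits → U+1F9BD).

U+1F9BD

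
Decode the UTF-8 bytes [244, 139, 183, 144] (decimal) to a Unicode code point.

Leading byte 0xF4 = 11110100 matches 11110xxx → 4-byte sequence.
Byte 1: 0xF4 = 11110100, payload 100 (3 bits).
Byte 2: 0x8B = 10001011 (10xxxxxx ✓), payload 001011.
Byte 3: 0xB7 = 10110111 (10xxxxxx ✓), payload 110111.
Byte 4: 0x90 = 10010000 (10xxxxxx ✓), payload 010000.
Concatenate: 100001011110111010000 = 0x10BDD0 (21 bits → U+10BDD0).

U+10BDD0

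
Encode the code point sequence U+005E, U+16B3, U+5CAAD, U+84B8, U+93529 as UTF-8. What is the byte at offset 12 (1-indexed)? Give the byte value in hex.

0xF2

1-indexed offset 12 is 0-indexed offset 11.
U+005E → 1-byte form 5E at offsets 0–0.
U+16B3 → 3-byte form E1 9A B3 at offsets 1–3.
U+5CAAD → 4-byte form F1 9C AA AD at offsets 4–7.
U+84B8 → 3-byte form E8 92 B8 at offsets 8–10.
U+93529 → 4-byte form F2 93 94 A9 at offsets 11–14.
Offset 11 falls in char 5's range; it's byte 1 of F2 93 94 A9 = 0xF2.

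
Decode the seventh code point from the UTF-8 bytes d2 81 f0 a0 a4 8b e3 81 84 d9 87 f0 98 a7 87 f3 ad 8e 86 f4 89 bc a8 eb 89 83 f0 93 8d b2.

U+109F28

Offset 0: leading byte 0xD2 = 11010010 → 2-byte char #1 = D2 81.
Offset 2: leading byte 0xF0 = 11110000 → 4-byte char #2 = F0 A0 A4 8B.
Offset 6: leading byte 0xE3 = 11100011 → 3-byte char #3 = E3 81 84.
Offset 9: leading byte 0xD9 = 11011001 → 2-byte char #4 = D9 87.
Offset 11: leading byte 0xF0 = 11110000 → 4-byte char #5 = F0 98 A7 87.
Offset 15: leading byte 0xF3 = 11110011 → 4-byte char #6 = F3 AD 8E 86.
Offset 19: leading byte 0xF4 = 11110100 → 4-byte char #7 = F4 89 BC A8.
Leading byte 0xF4 = 11110100 matches 11110xxx → 4-byte sequence.
Byte 1: 0xF4 = 11110100, payload 100 (3 bits).
Byte 2: 0x89 = 10001001 (10xxxxxx ✓), payload 001001.
Byte 3: 0xBC = 10111100 (10xxxxxx ✓), payload 111100.
Byte 4: 0xA8 = 10101000 (10xxxxxx ✓), payload 101000.
Concatenate: 100001001111100101000 = 0x109F28 (21 bits → U+109F28).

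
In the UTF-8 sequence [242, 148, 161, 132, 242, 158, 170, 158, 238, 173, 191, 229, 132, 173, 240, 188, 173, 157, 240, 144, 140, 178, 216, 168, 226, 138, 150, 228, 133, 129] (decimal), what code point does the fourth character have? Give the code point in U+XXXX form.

Offset 0: leading byte 0xF2 = 11110010 → 4-byte char #1 = F2 94 A1 84.
Offset 4: leading byte 0xF2 = 11110010 → 4-byte char #2 = F2 9E AA 9E.
Offset 8: leading byte 0xEE = 11101110 → 3-byte char #3 = EE AD BF.
Offset 11: leading byte 0xE5 = 11100101 → 3-byte char #4 = E5 84 AD.
Leading byte 0xE5 = 11100101 matches 1110xxxx → 3-byte sequence.
Byte 1: 0xE5 = 11100101, payload 0101 (4 bits).
Byte 2: 0x84 = 10000100 (10xxxxxx ✓), payload 000100.
Byte 3: 0xAD = 10101101 (10xxxxxx ✓), payload 101101.
Concatenate: 0101000100101101 = 0x512D (16 bits → U+512D).

U+512D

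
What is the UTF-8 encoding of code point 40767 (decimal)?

U+9F3F = 0x9F3F = 40767 decimal. In range U+0800–U+FFFF → 3-byte form: 1110xxxx 10xxxxxx 10xxxxxx.
Binary (16 bits): 1001111100111111.
Split 4+6+6: 1001 | 111100 | 111111.
Byte 1: 11101001 = 0xE9.
Byte 2: 10111100 = 0xBC.
Byte 3: 10111111 = 0xBF.

E9 BC BF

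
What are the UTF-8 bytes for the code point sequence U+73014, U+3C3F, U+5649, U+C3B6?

U+73014: 4-byte form → F1 B3 80 94.
U+3C3F: 3-byte form → E3 B0 BF.
U+5649: 3-byte form → E5 99 89.
U+C3B6: 3-byte form → EC 8E B6.
Concatenated (13 bytes): F1 B3 80 94 E3 B0 BF E5 99 89 EC 8E B6.

F1 B3 80 94 E3 B0 BF E5 99 89 EC 8E B6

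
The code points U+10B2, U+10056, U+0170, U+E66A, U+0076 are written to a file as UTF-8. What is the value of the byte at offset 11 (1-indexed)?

0x99

1-indexed offset 11 is 0-indexed offset 10.
U+10B2 → 3-byte form E1 82 B2 at offsets 0–2.
U+10056 → 4-byte form F0 90 81 96 at offsets 3–6.
U+0170 → 2-byte form C5 B0 at offsets 7–8.
U+E66A → 3-byte form EE 99 AA at offsets 9–11.
Offset 10 falls in char 4's range; it's byte 2 of EE 99 AA = 0x99.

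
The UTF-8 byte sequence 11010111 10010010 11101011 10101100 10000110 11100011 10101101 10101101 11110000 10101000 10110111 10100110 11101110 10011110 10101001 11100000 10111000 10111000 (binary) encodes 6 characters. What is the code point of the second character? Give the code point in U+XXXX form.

U+BB06

Offset 0: leading byte 0xD7 = 11010111 → 2-byte char #1 = D7 92.
Offset 2: leading byte 0xEB = 11101011 → 3-byte char #2 = EB AC 86.
Leading byte 0xEB = 11101011 matches 1110xxxx → 3-byte sequence.
Byte 1: 0xEB = 11101011, payload 1011 (4 bits).
Byte 2: 0xAC = 10101100 (10xxxxxx ✓), payload 101100.
Byte 3: 0x86 = 10000110 (10xxxxxx ✓), payload 000110.
Concatenate: 1011101100000110 = 0xBB06 (16 bits → U+BB06).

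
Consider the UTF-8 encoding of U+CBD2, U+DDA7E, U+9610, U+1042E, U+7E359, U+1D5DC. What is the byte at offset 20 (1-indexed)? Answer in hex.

0x9D

1-indexed offset 20 is 0-indexed offset 19.
U+CBD2 → 3-byte form EC AF 92 at offsets 0–2.
U+DDA7E → 4-byte form F3 9D A9 BE at offsets 3–6.
U+9610 → 3-byte form E9 98 90 at offsets 7–9.
U+1042E → 4-byte form F0 90 90 AE at offsets 10–13.
U+7E359 → 4-byte form F1 BE 8D 99 at offsets 14–17.
U+1D5DC → 4-byte form F0 9D 97 9C at offsets 18–21.
Offset 19 falls in char 6's range; it's byte 2 of F0 9D 97 9C = 0x9D.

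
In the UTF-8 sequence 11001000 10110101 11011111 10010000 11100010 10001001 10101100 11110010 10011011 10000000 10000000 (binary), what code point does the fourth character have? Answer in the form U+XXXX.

Offset 0: leading byte 0xC8 = 11001000 → 2-byte char #1 = C8 B5.
Offset 2: leading byte 0xDF = 11011111 → 2-byte char #2 = DF 90.
Offset 4: leading byte 0xE2 = 11100010 → 3-byte char #3 = E2 89 AC.
Offset 7: leading byte 0xF2 = 11110010 → 4-byte char #4 = F2 9B 80 80.
Leading byte 0xF2 = 11110010 matches 11110xxx → 4-byte sequence.
Byte 1: 0xF2 = 11110010, payload 010 (3 bits).
Byte 2: 0x9B = 10011011 (10xxxxxx ✓), payload 011011.
Byte 3: 0x80 = 10000000 (10xxxxxx ✓), payload 000000.
Byte 4: 0x80 = 10000000 (10xxxxxx ✓), payload 000000.
Concatenate: 010011011000000000000 = 0x9B000 (21 bits → U+9B000).

U+9B000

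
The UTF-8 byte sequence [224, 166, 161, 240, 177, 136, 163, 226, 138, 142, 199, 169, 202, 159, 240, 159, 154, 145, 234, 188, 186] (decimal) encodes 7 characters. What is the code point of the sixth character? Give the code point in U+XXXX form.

Offset 0: leading byte 0xE0 = 11100000 → 3-byte char #1 = E0 A6 A1.
Offset 3: leading byte 0xF0 = 11110000 → 4-byte char #2 = F0 B1 88 A3.
Offset 7: leading byte 0xE2 = 11100010 → 3-byte char #3 = E2 8A 8E.
Offset 10: leading byte 0xC7 = 11000111 → 2-byte char #4 = C7 A9.
Offset 12: leading byte 0xCA = 11001010 → 2-byte char #5 = CA 9F.
Offset 14: leading byte 0xF0 = 11110000 → 4-byte char #6 = F0 9F 9A 91.
Leading byte 0xF0 = 11110000 matches 11110xxx → 4-byte sequence.
Byte 1: 0xF0 = 11110000, payload 000 (3 bits).
Byte 2: 0x9F = 10011111 (10xxxxxx ✓), payload 011111.
Byte 3: 0x9A = 10011010 (10xxxxxx ✓), payload 011010.
Byte 4: 0x91 = 10010001 (10xxxxxx ✓), payload 010001.
Concatenate: 000011111011010010001 = 0x1F691 (21 bits → U+1F691).

U+1F691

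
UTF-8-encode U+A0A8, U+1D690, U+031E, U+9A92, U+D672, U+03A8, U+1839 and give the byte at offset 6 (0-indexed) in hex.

0x90

U+A0A8 → 3-byte form EA 82 A8 at offsets 0–2.
U+1D690 → 4-byte form F0 9D 9A 90 at offsets 3–6.
Offset 6 falls in char 2's range; it's byte 4 of F0 9D 9A 90 = 0x90.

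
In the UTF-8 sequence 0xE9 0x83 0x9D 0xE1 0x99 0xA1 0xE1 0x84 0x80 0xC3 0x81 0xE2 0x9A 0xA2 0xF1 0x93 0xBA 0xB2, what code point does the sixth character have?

Offset 0: leading byte 0xE9 = 11101001 → 3-byte char #1 = E9 83 9D.
Offset 3: leading byte 0xE1 = 11100001 → 3-byte char #2 = E1 99 A1.
Offset 6: leading byte 0xE1 = 11100001 → 3-byte char #3 = E1 84 80.
Offset 9: leading byte 0xC3 = 11000011 → 2-byte char #4 = C3 81.
Offset 11: leading byte 0xE2 = 11100010 → 3-byte char #5 = E2 9A A2.
Offset 14: leading byte 0xF1 = 11110001 → 4-byte char #6 = F1 93 BA B2.
Leading byte 0xF1 = 11110001 matches 11110xxx → 4-byte sequence.
Byte 1: 0xF1 = 11110001, payload 001 (3 bits).
Byte 2: 0x93 = 10010011 (10xxxxxx ✓), payload 010011.
Byte 3: 0xBA = 10111010 (10xxxxxx ✓), payload 111010.
Byte 4: 0xB2 = 10110010 (10xxxxxx ✓), payload 110010.
Concatenate: 001010011111010110010 = 0x53EB2 (21 bits → U+53EB2).

U+53EB2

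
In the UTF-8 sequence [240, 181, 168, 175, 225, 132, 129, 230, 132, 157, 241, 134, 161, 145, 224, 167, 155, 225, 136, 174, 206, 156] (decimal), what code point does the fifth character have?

U+09DB

Offset 0: leading byte 0xF0 = 11110000 → 4-byte char #1 = F0 B5 A8 AF.
Offset 4: leading byte 0xE1 = 11100001 → 3-byte char #2 = E1 84 81.
Offset 7: leading byte 0xE6 = 11100110 → 3-byte char #3 = E6 84 9D.
Offset 10: leading byte 0xF1 = 11110001 → 4-byte char #4 = F1 86 A1 91.
Offset 14: leading byte 0xE0 = 11100000 → 3-byte char #5 = E0 A7 9B.
Leading byte 0xE0 = 11100000 matches 1110xxxx → 3-byte sequence.
Byte 1: 0xE0 = 11100000, payload 0000 (4 bits).
Byte 2: 0xA7 = 10100111 (10xxxxxx ✓), payload 100111.
Byte 3: 0x9B = 10011011 (10xxxxxx ✓), payload 011011.
Concatenate: 0000100111011011 = 0x9DB (16 bits → U+09DB).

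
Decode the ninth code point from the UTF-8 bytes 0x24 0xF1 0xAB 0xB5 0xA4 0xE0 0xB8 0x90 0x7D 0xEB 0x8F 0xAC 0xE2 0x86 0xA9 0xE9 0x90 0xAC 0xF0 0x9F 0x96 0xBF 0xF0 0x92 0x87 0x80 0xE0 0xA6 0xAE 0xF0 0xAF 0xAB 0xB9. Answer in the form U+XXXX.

Offset 0: leading byte 0x24 = 00100100 → 1-byte char #1 = 24.
Offset 1: leading byte 0xF1 = 11110001 → 4-byte char #2 = F1 AB B5 A4.
Offset 5: leading byte 0xE0 = 11100000 → 3-byte char #3 = E0 B8 90.
Offset 8: leading byte 0x7D = 01111101 → 1-byte char #4 = 7D.
Offset 9: leading byte 0xEB = 11101011 → 3-byte char #5 = EB 8F AC.
Offset 12: leading byte 0xE2 = 11100010 → 3-byte char #6 = E2 86 A9.
Offset 15: leading byte 0xE9 = 11101001 → 3-byte char #7 = E9 90 AC.
Offset 18: leading byte 0xF0 = 11110000 → 4-byte char #8 = F0 9F 96 BF.
Offset 22: leading byte 0xF0 = 11110000 → 4-byte char #9 = F0 92 87 80.
Leading byte 0xF0 = 11110000 matches 11110xxx → 4-byte sequence.
Byte 1: 0xF0 = 11110000, payload 000 (3 bits).
Byte 2: 0x92 = 10010010 (10xxxxxx ✓), payload 010010.
Byte 3: 0x87 = 10000111 (10xxxxxx ✓), payload 000111.
Byte 4: 0x80 = 10000000 (10xxxxxx ✓), payload 000000.
Concatenate: 000010010000111000000 = 0x121C0 (21 bits → U+121C0).

U+121C0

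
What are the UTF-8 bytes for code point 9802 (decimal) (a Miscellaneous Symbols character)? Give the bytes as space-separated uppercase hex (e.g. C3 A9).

U+264A = 0x264A = 9802 decimal. In range U+0800–U+FFFF → 3-byte form: 1110xxxx 10xxxxxx 10xxxxxx.
Binary (16 bits): 0010011001001010.
Split 4+6+6: 0010 | 011001 | 001010.
Byte 1: 11100010 = 0xE2.
Byte 2: 10011001 = 0x99.
Byte 3: 10001010 = 0x8A.

E2 99 8A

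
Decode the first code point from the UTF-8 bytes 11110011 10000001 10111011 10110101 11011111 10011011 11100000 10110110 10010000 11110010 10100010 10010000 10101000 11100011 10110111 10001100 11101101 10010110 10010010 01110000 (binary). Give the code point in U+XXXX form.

Offset 0: leading byte 0xF3 = 11110011 → 4-byte char #1 = F3 81 BB B5.
Leading byte 0xF3 = 11110011 matches 11110xxx → 4-byte sequence.
Byte 1: 0xF3 = 11110011, payload 011 (3 bits).
Byte 2: 0x81 = 10000001 (10xxxxxx ✓), payload 000001.
Byte 3: 0xBB = 10111011 (10xxxxxx ✓), payload 111011.
Byte 4: 0xB5 = 10110101 (10xxxxxx ✓), payload 110101.
Concatenate: 011000001111011110101 = 0xC1EF5 (21 bits → U+C1EF5).

U+C1EF5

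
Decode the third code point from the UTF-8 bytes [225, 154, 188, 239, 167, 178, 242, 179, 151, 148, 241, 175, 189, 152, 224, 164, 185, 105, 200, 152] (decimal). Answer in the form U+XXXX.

U+B35D4

Offset 0: leading byte 0xE1 = 11100001 → 3-byte char #1 = E1 9A BC.
Offset 3: leading byte 0xEF = 11101111 → 3-byte char #2 = EF A7 B2.
Offset 6: leading byte 0xF2 = 11110010 → 4-byte char #3 = F2 B3 97 94.
Leading byte 0xF2 = 11110010 matches 11110xxx → 4-byte sequence.
Byte 1: 0xF2 = 11110010, payload 010 (3 bits).
Byte 2: 0xB3 = 10110011 (10xxxxxx ✓), payload 110011.
Byte 3: 0x97 = 10010111 (10xxxxxx ✓), payload 010111.
Byte 4: 0x94 = 10010100 (10xxxxxx ✓), payload 010100.
Concatenate: 010110011010111010100 = 0xB35D4 (21 bits → U+B35D4).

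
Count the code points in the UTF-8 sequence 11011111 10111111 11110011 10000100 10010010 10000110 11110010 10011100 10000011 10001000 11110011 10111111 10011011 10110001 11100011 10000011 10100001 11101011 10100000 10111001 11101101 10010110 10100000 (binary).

Byte at offset 0: 0xDF = 11011111 → 2-byte char (#1). Advance 2.
Byte at offset 2: 0xF3 = 11110011 → 4-byte char (#2). Advance 4.
Byte at offset 6: 0xF2 = 11110010 → 4-byte char (#3). Advance 4.
Byte at offset 10: 0xF3 = 11110011 → 4-byte char (#4). Advance 4.
Byte at offset 14: 0xE3 = 11100011 → 3-byte char (#5). Advance 3.
Byte at offset 17: 0xEB = 11101011 → 3-byte char (#6). Advance 3.
Byte at offset 20: 0xED = 11101101 → 3-byte char (#7). Advance 3.
Reached end at offset 23 after 7 code points.

7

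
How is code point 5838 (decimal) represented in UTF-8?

U+16CE = 0x16CE = 5838 decimal. In range U+0800–U+FFFF → 3-byte form: 1110xxxx 10xxxxxx 10xxxxxx.
Binary (16 bits): 0001011011001110.
Split 4+6+6: 0001 | 011011 | 001110.
Byte 1: 11100001 = 0xE1.
Byte 2: 10011011 = 0x9B.
Byte 3: 10001110 = 0x8E.

E1 9B 8E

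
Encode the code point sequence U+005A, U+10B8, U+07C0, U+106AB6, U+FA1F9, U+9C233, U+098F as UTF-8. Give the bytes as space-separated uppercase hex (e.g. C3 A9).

5A E1 82 B8 DF 80 F4 86 AA B6 F3 BA 87 B9 F2 9C 88 B3 E0 A6 8F

U+005A: 1-byte form → 5A.
U+10B8: 3-byte form → E1 82 B8.
U+07C0: 2-byte form → DF 80.
U+106AB6: 4-byte form → F4 86 AA B6.
U+FA1F9: 4-byte form → F3 BA 87 B9.
U+9C233: 4-byte form → F2 9C 88 B3.
U+098F: 3-byte form → E0 A6 8F.
Concatenated (21 bytes): 5A E1 82 B8 DF 80 F4 86 AA B6 F3 BA 87 B9 F2 9C 88 B3 E0 A6 8F.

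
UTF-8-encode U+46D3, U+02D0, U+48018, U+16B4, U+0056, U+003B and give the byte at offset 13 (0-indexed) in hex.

0x3B

U+46D3 → 3-byte form E4 9B 93 at offsets 0–2.
U+02D0 → 2-byte form CB 90 at offsets 3–4.
U+48018 → 4-byte form F1 88 80 98 at offsets 5–8.
U+16B4 → 3-byte form E1 9A B4 at offsets 9–11.
U+0056 → 1-byte form 56 at offsets 12–12.
U+003B → 1-byte form 3B at offsets 13–13.
Offset 13 falls in char 6's range; it's byte 1 of 3B = 0x3B.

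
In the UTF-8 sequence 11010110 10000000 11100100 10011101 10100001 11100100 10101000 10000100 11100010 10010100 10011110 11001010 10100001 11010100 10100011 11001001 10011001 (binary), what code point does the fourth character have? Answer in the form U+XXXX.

Offset 0: leading byte 0xD6 = 11010110 → 2-byte char #1 = D6 80.
Offset 2: leading byte 0xE4 = 11100100 → 3-byte char #2 = E4 9D A1.
Offset 5: leading byte 0xE4 = 11100100 → 3-byte char #3 = E4 A8 84.
Offset 8: leading byte 0xE2 = 11100010 → 3-byte char #4 = E2 94 9E.
Leading byte 0xE2 = 11100010 matches 1110xxxx → 3-byte sequence.
Byte 1: 0xE2 = 11100010, payload 0010 (4 bits).
Byte 2: 0x94 = 10010100 (10xxxxxx ✓), payload 010100.
Byte 3: 0x9E = 10011110 (10xxxxxx ✓), payload 011110.
Concatenate: 0010010100011110 = 0x251E (16 bits → U+251E).

U+251E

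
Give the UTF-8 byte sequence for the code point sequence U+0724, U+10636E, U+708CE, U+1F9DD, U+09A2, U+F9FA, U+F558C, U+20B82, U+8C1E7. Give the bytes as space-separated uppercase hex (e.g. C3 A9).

U+0724: 2-byte form → DC A4.
U+10636E: 4-byte form → F4 86 8D AE.
U+708CE: 4-byte form → F1 B0 A3 8E.
U+1F9DD: 4-byte form → F0 9F A7 9D.
U+09A2: 3-byte form → E0 A6 A2.
U+F9FA: 3-byte form → EF A7 BA.
U+F558C: 4-byte form → F3 B5 96 8C.
U+20B82: 4-byte form → F0 A0 AE 82.
U+8C1E7: 4-byte form → F2 8C 87 A7.
Concatenated (32 bytes): DC A4 F4 86 8D AE F1 B0 A3 8E F0 9F A7 9D E0 A6 A2 EF A7 BA F3 B5 96 8C F0 A0 AE 82 F2 8C 87 A7.

DC A4 F4 86 8D AE F1 B0 A3 8E F0 9F A7 9D E0 A6 A2 EF A7 BA F3 B5 96 8C F0 A0 AE 82 F2 8C 87 A7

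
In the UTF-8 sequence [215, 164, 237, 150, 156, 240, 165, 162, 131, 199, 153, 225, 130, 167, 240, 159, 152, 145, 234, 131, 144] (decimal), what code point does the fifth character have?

U+10A7

Offset 0: leading byte 0xD7 = 11010111 → 2-byte char #1 = D7 A4.
Offset 2: leading byte 0xED = 11101101 → 3-byte char #2 = ED 96 9C.
Offset 5: leading byte 0xF0 = 11110000 → 4-byte char #3 = F0 A5 A2 83.
Offset 9: leading byte 0xC7 = 11000111 → 2-byte char #4 = C7 99.
Offset 11: leading byte 0xE1 = 11100001 → 3-byte char #5 = E1 82 A7.
Leading byte 0xE1 = 11100001 matches 1110xxxx → 3-byte sequence.
Byte 1: 0xE1 = 11100001, payload 0001 (4 bits).
Byte 2: 0x82 = 10000010 (10xxxxxx ✓), payload 000010.
Byte 3: 0xA7 = 10100111 (10xxxxxx ✓), payload 100111.
Concatenate: 0001000010100111 = 0x10A7 (16 bits → U+10A7).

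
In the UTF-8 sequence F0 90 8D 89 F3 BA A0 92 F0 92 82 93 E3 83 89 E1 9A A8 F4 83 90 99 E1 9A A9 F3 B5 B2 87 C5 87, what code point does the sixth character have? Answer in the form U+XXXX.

Offset 0: leading byte 0xF0 = 11110000 → 4-byte char #1 = F0 90 8D 89.
Offset 4: leading byte 0xF3 = 11110011 → 4-byte char #2 = F3 BA A0 92.
Offset 8: leading byte 0xF0 = 11110000 → 4-byte char #3 = F0 92 82 93.
Offset 12: leading byte 0xE3 = 11100011 → 3-byte char #4 = E3 83 89.
Offset 15: leading byte 0xE1 = 11100001 → 3-byte char #5 = E1 9A A8.
Offset 18: leading byte 0xF4 = 11110100 → 4-byte char #6 = F4 83 90 99.
Leading byte 0xF4 = 11110100 matches 11110xxx → 4-byte sequence.
Byte 1: 0xF4 = 11110100, payload 100 (3 bits).
Byte 2: 0x83 = 10000011 (10xxxxxx ✓), payload 000011.
Byte 3: 0x90 = 10010000 (10xxxxxx ✓), payload 010000.
Byte 4: 0x99 = 10011001 (10xxxxxx ✓), payload 011001.
Concatenate: 100000011010000011001 = 0x103419 (21 bits → U+103419).

U+103419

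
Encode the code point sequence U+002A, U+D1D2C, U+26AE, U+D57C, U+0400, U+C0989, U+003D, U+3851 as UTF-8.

2A F3 91 B4 AC E2 9A AE ED 95 BC D0 80 F3 80 A6 89 3D E3 A1 91

U+002A: 1-byte form → 2A.
U+D1D2C: 4-byte form → F3 91 B4 AC.
U+26AE: 3-byte form → E2 9A AE.
U+D57C: 3-byte form → ED 95 BC.
U+0400: 2-byte form → D0 80.
U+C0989: 4-byte form → F3 80 A6 89.
U+003D: 1-byte form → 3D.
U+3851: 3-byte form → E3 A1 91.
Concatenated (21 bytes): 2A F3 91 B4 AC E2 9A AE ED 95 BC D0 80 F3 80 A6 89 3D E3 A1 91.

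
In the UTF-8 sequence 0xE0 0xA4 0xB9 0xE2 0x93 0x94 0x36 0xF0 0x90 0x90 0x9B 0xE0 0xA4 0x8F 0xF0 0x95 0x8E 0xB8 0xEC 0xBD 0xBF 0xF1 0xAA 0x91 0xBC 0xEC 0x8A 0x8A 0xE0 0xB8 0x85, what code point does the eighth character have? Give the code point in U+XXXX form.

U+6A47C

Offset 0: leading byte 0xE0 = 11100000 → 3-byte char #1 = E0 A4 B9.
Offset 3: leading byte 0xE2 = 11100010 → 3-byte char #2 = E2 93 94.
Offset 6: leading byte 0x36 = 00110110 → 1-byte char #3 = 36.
Offset 7: leading byte 0xF0 = 11110000 → 4-byte char #4 = F0 90 90 9B.
Offset 11: leading byte 0xE0 = 11100000 → 3-byte char #5 = E0 A4 8F.
Offset 14: leading byte 0xF0 = 11110000 → 4-byte char #6 = F0 95 8E B8.
Offset 18: leading byte 0xEC = 11101100 → 3-byte char #7 = EC BD BF.
Offset 21: leading byte 0xF1 = 11110001 → 4-byte char #8 = F1 AA 91 BC.
Leading byte 0xF1 = 11110001 matches 11110xxx → 4-byte sequence.
Byte 1: 0xF1 = 11110001, payload 001 (3 bits).
Byte 2: 0xAA = 10101010 (10xxxxxx ✓), payload 101010.
Byte 3: 0x91 = 10010001 (10xxxxxx ✓), payload 010001.
Byte 4: 0xBC = 10111100 (10xxxxxx ✓), payload 111100.
Concatenate: 001101010010001111100 = 0x6A47C (21 bits → U+6A47C).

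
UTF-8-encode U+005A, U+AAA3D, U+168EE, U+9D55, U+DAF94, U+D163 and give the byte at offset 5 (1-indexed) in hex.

0xBD

1-indexed offset 5 is 0-indexed offset 4.
U+005A → 1-byte form 5A at offsets 0–0.
U+AAA3D → 4-byte form F2 AA A8 BD at offsets 1–4.
Offset 4 falls in char 2's range; it's byte 4 of F2 AA A8 BD = 0xBD.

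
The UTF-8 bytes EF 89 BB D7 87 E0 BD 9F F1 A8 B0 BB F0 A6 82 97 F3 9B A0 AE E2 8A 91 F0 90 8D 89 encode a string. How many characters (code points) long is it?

Byte at offset 0: 0xEF = 11101111 → 3-byte char (#1). Advance 3.
Byte at offset 3: 0xD7 = 11010111 → 2-byte char (#2). Advance 2.
Byte at offset 5: 0xE0 = 11100000 → 3-byte char (#3). Advance 3.
Byte at offset 8: 0xF1 = 11110001 → 4-byte char (#4). Advance 4.
Byte at offset 12: 0xF0 = 11110000 → 4-byte char (#5). Advance 4.
Byte at offset 16: 0xF3 = 11110011 → 4-byte char (#6). Advance 4.
Byte at offset 20: 0xE2 = 11100010 → 3-byte char (#7). Advance 3.
Byte at offset 23: 0xF0 = 11110000 → 4-byte char (#8). Advance 4.
Reached end at offset 27 after 8 code points.

8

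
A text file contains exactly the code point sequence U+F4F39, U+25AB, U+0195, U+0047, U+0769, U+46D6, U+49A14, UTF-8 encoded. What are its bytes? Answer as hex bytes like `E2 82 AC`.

U+F4F39: 4-byte form → F3 B4 BC B9.
U+25AB: 3-byte form → E2 96 AB.
U+0195: 2-byte form → C6 95.
U+0047: 1-byte form → 47.
U+0769: 2-byte form → DD A9.
U+46D6: 3-byte form → E4 9B 96.
U+49A14: 4-byte form → F1 89 A8 94.
Concatenated (19 bytes): F3 B4 BC B9 E2 96 AB C6 95 47 DD A9 E4 9B 96 F1 89 A8 94.

F3 B4 BC B9 E2 96 AB C6 95 47 DD A9 E4 9B 96 F1 89 A8 94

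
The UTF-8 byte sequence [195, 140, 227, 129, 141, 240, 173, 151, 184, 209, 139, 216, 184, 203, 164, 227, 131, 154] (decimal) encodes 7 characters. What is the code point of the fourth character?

U+044B

Offset 0: leading byte 0xC3 = 11000011 → 2-byte char #1 = C3 8C.
Offset 2: leading byte 0xE3 = 11100011 → 3-byte char #2 = E3 81 8D.
Offset 5: leading byte 0xF0 = 11110000 → 4-byte char #3 = F0 AD 97 B8.
Offset 9: leading byte 0xD1 = 11010001 → 2-byte char #4 = D1 8B.
Leading byte 0xD1 = 11010001 matches 110xxxxx → 2-byte sequence.
Byte 1: 0xD1 = 11010001, payload 10001 (5 bits).
Byte 2: 0x8B = 10001011 (10xxxxxx ✓), payload 001011.
Concatenate: 10001001011 = 0x44B (11 bits → U+044B).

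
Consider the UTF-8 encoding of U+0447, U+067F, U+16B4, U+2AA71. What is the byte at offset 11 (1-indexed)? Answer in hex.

0xB1

1-indexed offset 11 is 0-indexed offset 10.
U+0447 → 2-byte form D1 87 at offsets 0–1.
U+067F → 2-byte form D9 BF at offsets 2–3.
U+16B4 → 3-byte form E1 9A B4 at offsets 4–6.
U+2AA71 → 4-byte form F0 AA A9 B1 at offsets 7–10.
Offset 10 falls in char 4's range; it's byte 4 of F0 AA A9 B1 = 0xB1.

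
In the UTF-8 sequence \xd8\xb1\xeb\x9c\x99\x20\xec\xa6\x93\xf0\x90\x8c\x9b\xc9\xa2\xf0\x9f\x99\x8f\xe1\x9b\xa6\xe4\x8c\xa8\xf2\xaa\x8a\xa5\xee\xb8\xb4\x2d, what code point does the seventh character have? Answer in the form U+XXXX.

U+1F64F

Offset 0: leading byte 0xD8 = 11011000 → 2-byte char #1 = D8 B1.
Offset 2: leading byte 0xEB = 11101011 → 3-byte char #2 = EB 9C 99.
Offset 5: leading byte 0x20 = 00100000 → 1-byte char #3 = 20.
Offset 6: leading byte 0xEC = 11101100 → 3-byte char #4 = EC A6 93.
Offset 9: leading byte 0xF0 = 11110000 → 4-byte char #5 = F0 90 8C 9B.
Offset 13: leading byte 0xC9 = 11001001 → 2-byte char #6 = C9 A2.
Offset 15: leading byte 0xF0 = 11110000 → 4-byte char #7 = F0 9F 99 8F.
Leading byte 0xF0 = 11110000 matches 11110xxx → 4-byte sequence.
Byte 1: 0xF0 = 11110000, payload 000 (3 bits).
Byte 2: 0x9F = 10011111 (10xxxxxx ✓), payload 011111.
Byte 3: 0x99 = 10011001 (10xxxxxx ✓), payload 011001.
Byte 4: 0x8F = 10001111 (10xxxxxx ✓), payload 001111.
Concatenate: 000011111011001001111 = 0x1F64F (21 bits → U+1F64F).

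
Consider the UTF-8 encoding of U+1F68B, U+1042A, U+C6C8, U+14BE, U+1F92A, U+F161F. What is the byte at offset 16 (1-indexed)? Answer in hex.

1-indexed offset 16 is 0-indexed offset 15.
U+1F68B → 4-byte form F0 9F 9A 8B at offsets 0–3.
U+1042A → 4-byte form F0 90 90 AA at offsets 4–7.
U+C6C8 → 3-byte form EC 9B 88 at offsets 8–10.
U+14BE → 3-byte form E1 92 BE at offsets 11–13.
U+1F92A → 4-byte form F0 9F A4 AA at offsets 14–17.
Offset 15 falls in char 5's range; it's byte 2 of F0 9F A4 AA = 0x9F.

0x9F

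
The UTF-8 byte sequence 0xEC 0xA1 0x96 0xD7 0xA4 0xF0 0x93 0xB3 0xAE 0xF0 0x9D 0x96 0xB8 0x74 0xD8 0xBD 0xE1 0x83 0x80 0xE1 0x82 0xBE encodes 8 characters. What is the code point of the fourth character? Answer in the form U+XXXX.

Offset 0: leading byte 0xEC = 11101100 → 3-byte char #1 = EC A1 96.
Offset 3: leading byte 0xD7 = 11010111 → 2-byte char #2 = D7 A4.
Offset 5: leading byte 0xF0 = 11110000 → 4-byte char #3 = F0 93 B3 AE.
Offset 9: leading byte 0xF0 = 11110000 → 4-byte char #4 = F0 9D 96 B8.
Leading byte 0xF0 = 11110000 matches 11110xxx → 4-byte sequence.
Byte 1: 0xF0 = 11110000, payload 000 (3 bits).
Byte 2: 0x9D = 10011101 (10xxxxxx ✓), payload 011101.
Byte 3: 0x96 = 10010110 (10xxxxxx ✓), payload 010110.
Byte 4: 0xB8 = 10111000 (10xxxxxx ✓), payload 111000.
Concatenate: 000011101010110111000 = 0x1D5B8 (21 bits → U+1D5B8).

U+1D5B8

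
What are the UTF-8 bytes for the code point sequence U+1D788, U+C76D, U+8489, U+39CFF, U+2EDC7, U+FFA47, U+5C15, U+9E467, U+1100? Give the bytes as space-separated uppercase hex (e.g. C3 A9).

U+1D788: 4-byte form → F0 9D 9E 88.
U+C76D: 3-byte form → EC 9D AD.
U+8489: 3-byte form → E8 92 89.
U+39CFF: 4-byte form → F0 B9 B3 BF.
U+2EDC7: 4-byte form → F0 AE B7 87.
U+FFA47: 4-byte form → F3 BF A9 87.
U+5C15: 3-byte form → E5 B0 95.
U+9E467: 4-byte form → F2 9E 91 A7.
U+1100: 3-byte form → E1 84 80.
Concatenated (32 bytes): F0 9D 9E 88 EC 9D AD E8 92 89 F0 B9 B3 BF F0 AE B7 87 F3 BF A9 87 E5 B0 95 F2 9E 91 A7 E1 84 80.

F0 9D 9E 88 EC 9D AD E8 92 89 F0 B9 B3 BF F0 AE B7 87 F3 BF A9 87 E5 B0 95 F2 9E 91 A7 E1 84 80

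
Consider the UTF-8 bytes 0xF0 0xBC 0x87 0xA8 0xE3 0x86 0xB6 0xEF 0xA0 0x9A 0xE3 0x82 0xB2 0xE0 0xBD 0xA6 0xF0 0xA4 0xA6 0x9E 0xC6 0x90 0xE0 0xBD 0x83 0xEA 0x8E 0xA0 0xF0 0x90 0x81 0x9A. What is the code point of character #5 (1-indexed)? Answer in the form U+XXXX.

Offset 0: leading byte 0xF0 = 11110000 → 4-byte char #1 = F0 BC 87 A8.
Offset 4: leading byte 0xE3 = 11100011 → 3-byte char #2 = E3 86 B6.
Offset 7: leading byte 0xEF = 11101111 → 3-byte char #3 = EF A0 9A.
Offset 10: leading byte 0xE3 = 11100011 → 3-byte char #4 = E3 82 B2.
Offset 13: leading byte 0xE0 = 11100000 → 3-byte char #5 = E0 BD A6.
Leading byte 0xE0 = 11100000 matches 1110xxxx → 3-byte sequence.
Byte 1: 0xE0 = 11100000, payload 0000 (4 bits).
Byte 2: 0xBD = 10111101 (10xxxxxx ✓), payload 111101.
Byte 3: 0xA6 = 10100110 (10xxxxxx ✓), payload 100110.
Concatenate: 0000111101100110 = 0xF66 (16 bits → U+0F66).

U+0F66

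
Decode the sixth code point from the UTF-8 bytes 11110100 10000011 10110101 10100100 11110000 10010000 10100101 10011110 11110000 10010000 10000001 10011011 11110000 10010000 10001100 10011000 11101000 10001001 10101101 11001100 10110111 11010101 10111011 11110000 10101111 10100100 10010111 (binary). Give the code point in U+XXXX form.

U+0337

Offset 0: leading byte 0xF4 = 11110100 → 4-byte char #1 = F4 83 B5 A4.
Offset 4: leading byte 0xF0 = 11110000 → 4-byte char #2 = F0 90 A5 9E.
Offset 8: leading byte 0xF0 = 11110000 → 4-byte char #3 = F0 90 81 9B.
Offset 12: leading byte 0xF0 = 11110000 → 4-byte char #4 = F0 90 8C 98.
Offset 16: leading byte 0xE8 = 11101000 → 3-byte char #5 = E8 89 AD.
Offset 19: leading byte 0xCC = 11001100 → 2-byte char #6 = CC B7.
Leading byte 0xCC = 11001100 matches 110xxxxx → 2-byte sequence.
Byte 1: 0xCC = 11001100, payload 01100 (5 bits).
Byte 2: 0xB7 = 10110111 (10xxxxxx ✓), payload 110111.
Concatenate: 01100110111 = 0x337 (11 bits → U+0337).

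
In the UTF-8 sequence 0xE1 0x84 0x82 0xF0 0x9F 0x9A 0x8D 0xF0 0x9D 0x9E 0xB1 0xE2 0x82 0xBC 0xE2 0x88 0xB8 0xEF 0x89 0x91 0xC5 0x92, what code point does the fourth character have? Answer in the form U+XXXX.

Offset 0: leading byte 0xE1 = 11100001 → 3-byte char #1 = E1 84 82.
Offset 3: leading byte 0xF0 = 11110000 → 4-byte char #2 = F0 9F 9A 8D.
Offset 7: leading byte 0xF0 = 11110000 → 4-byte char #3 = F0 9D 9E B1.
Offset 11: leading byte 0xE2 = 11100010 → 3-byte char #4 = E2 82 BC.
Leading byte 0xE2 = 11100010 matches 1110xxxx → 3-byte sequence.
Byte 1: 0xE2 = 11100010, payload 0010 (4 bits).
Byte 2: 0x82 = 10000010 (10xxxxxx ✓), payload 000010.
Byte 3: 0xBC = 10111100 (10xxxxxx ✓), payload 111100.
Concatenate: 0010000010111100 = 0x20BC (16 bits → U+20BC).

U+20BC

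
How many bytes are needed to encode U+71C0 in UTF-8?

U+71C0 = 0x71C0. UTF-8 uses 1 byte below 0x80, 2 below 0x800, 3 below 0x10000, 4 up to 0x10FFFF. 0x71C0 is in U+0800–U+FFFF → 3 bytes.

3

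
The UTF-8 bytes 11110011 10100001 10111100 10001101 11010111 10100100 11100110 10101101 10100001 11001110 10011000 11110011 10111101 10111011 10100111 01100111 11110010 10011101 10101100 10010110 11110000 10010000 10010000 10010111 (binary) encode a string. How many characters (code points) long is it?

Byte at offset 0: 0xF3 = 11110011 → 4-byte char (#1). Advance 4.
Byte at offset 4: 0xD7 = 11010111 → 2-byte char (#2). Advance 2.
Byte at offset 6: 0xE6 = 11100110 → 3-byte char (#3). Advance 3.
Byte at offset 9: 0xCE = 11001110 → 2-byte char (#4). Advance 2.
Byte at offset 11: 0xF3 = 11110011 → 4-byte char (#5). Advance 4.
Byte at offset 15: 0x67 = 01100111 → 1-byte char (#6). Advance 1.
Byte at offset 16: 0xF2 = 11110010 → 4-byte char (#7). Advance 4.
Byte at offset 20: 0xF0 = 11110000 → 4-byte char (#8). Advance 4.
Reached end at offset 24 after 8 code points.

8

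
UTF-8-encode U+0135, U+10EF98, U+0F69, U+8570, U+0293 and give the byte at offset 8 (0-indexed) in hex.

0xA9

U+0135 → 2-byte form C4 B5 at offsets 0–1.
U+10EF98 → 4-byte form F4 8E BE 98 at offsets 2–5.
U+0F69 → 3-byte form E0 BD A9 at offsets 6–8.
Offset 8 falls in char 3's range; it's byte 3 of E0 BD A9 = 0xA9.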